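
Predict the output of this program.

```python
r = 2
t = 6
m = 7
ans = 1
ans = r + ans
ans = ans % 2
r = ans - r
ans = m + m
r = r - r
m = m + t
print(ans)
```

ans = 2+1 = 3
ans = 3%2 = 1
r = 1-2 = -1
ans = 7+7 = 14
r = (-1)-(-1) = 0
m = 7+6 = 13

14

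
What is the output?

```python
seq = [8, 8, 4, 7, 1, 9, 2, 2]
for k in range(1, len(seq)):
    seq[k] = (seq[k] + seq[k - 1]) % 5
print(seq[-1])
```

k=1: seq[1] = (8+8)%5 = 1 → [8, 1, 4, 7, 1, 9, 2, 2]
k=2: seq[2] = (4+1)%5 = 0 → [8, 1, 0, 7, 1, 9, 2, 2]
k=3: seq[3] = (7+0)%5 = 2 → [8, 1, 0, 2, 1, 9, 2, 2]
k=4: seq[4] = (1+2)%5 = 3 → [8, 1, 0, 2, 3, 9, 2, 2]
k=5: seq[5] = (9+3)%5 = 2 → [8, 1, 0, 2, 3, 2, 2, 2]
k=6: seq[6] = (2+2)%5 = 4 → [8, 1, 0, 2, 3, 2, 4, 2]
k=7: seq[7] = (2+4)%5 = 1 → [8, 1, 0, 2, 3, 2, 4, 1]

1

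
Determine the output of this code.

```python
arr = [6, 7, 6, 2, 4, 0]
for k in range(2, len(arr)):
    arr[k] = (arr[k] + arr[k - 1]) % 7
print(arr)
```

k=2: arr[2] = (6+7)%7 = 6 → [6, 7, 6, 2, 4, 0]
k=3: arr[3] = (2+6)%7 = 1 → [6, 7, 6, 1, 4, 0]
k=4: arr[4] = (4+1)%7 = 5 → [6, 7, 6, 1, 5, 0]
k=5: arr[5] = (0+5)%7 = 5 → [6, 7, 6, 1, 5, 5]

[6, 7, 6, 1, 5, 5]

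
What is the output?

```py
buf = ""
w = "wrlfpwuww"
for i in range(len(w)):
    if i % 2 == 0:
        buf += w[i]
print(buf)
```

i=0: add 'w' → 'w'
i=1: skip
i=2: add 'l' → 'wl'
i=3: skip
i=4: add 'p' → 'wlp'
i=5: skip
i=6: add 'u' → 'wlpu'
i=7: skip
i=8: add 'w' → 'wlpuw'

wlpuw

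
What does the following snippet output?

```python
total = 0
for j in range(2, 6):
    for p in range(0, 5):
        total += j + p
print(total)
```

110

j=2,p=0: total = 0+2 = 2
j=2,p=1: total = 2+3 = 5
j=2,p=2: total = 5+4 = 9
j=2,p=3: total = 9+5 = 14
j=2,p=4: total = 14+6 = 20
j=3,p=0: total = 20+3 = 23
j=3,p=1: total = 23+4 = 27
j=3,p=2: total = 27+5 = 32
j=3,p=3: total = 32+6 = 38
j=3,p=4: total = 38+7 = 45
j=4,p=0: total = 45+4 = 49
j=4,p=1: total = 49+5 = 54
j=4,p=2: total = 54+6 = 60
j=4,p=3: total = 60+7 = 67
j=4,p=4: total = 67+8 = 75
j=5,p=0: total = 75+5 = 80
j=5,p=1: total = 80+6 = 86
j=5,p=2: total = 86+7 = 93
j=5,p=3: total = 93+8 = 101
j=5,p=4: total = 101+9 = 110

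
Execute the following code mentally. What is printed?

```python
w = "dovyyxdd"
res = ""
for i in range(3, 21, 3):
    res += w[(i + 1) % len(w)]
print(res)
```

ydvxdy

i=3: add w[4]='y' → 'y'
i=6: add w[7]='d' → 'yd'
i=9: add w[2]='v' → 'ydv'
i=12: add w[5]='x' → 'ydvx'
i=15: add w[0]='d' → 'ydvxd'
i=18: add w[3]='y' → 'ydvxdy'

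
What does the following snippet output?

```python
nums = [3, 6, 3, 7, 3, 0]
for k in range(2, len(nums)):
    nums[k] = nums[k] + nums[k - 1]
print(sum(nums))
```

72

k=2: nums[2] = 3+6 = 9 → [3, 6, 9, 7, 3, 0]
k=3: nums[3] = 7+9 = 16 → [3, 6, 9, 16, 3, 0]
k=4: nums[4] = 3+16 = 19 → [3, 6, 9, 16, 19, 0]
k=5: nums[5] = 0+19 = 19 → [3, 6, 9, 16, 19, 19]
sum = 72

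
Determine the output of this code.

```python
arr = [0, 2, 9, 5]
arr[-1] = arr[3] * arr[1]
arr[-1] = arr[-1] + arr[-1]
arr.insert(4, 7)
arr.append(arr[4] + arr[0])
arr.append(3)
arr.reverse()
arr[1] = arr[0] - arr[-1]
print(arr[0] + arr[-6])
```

6

arr[-1] = arr[3]*arr[1] = 5*2 = 10 → [0, 2, 9, 10]
arr[-1] = arr[-1]+arr[-1] = 10+10 = 20 → [0, 2, 9, 20]
insert 7 at 4 → [0, 2, 9, 20, 7]
append arr[4]+arr[0] = 7+0 = 7 → [0, 2, 9, 20, 7, 7]
append 3 → [0, 2, 9, 20, 7, 7, 3]
reverse → [3, 7, 7, 20, 9, 2, 0]
arr[1] = arr[0]-arr[-1] = 3-0 = 3 → [3, 3, 7, 20, 9, 2, 0]
arr[0]+arr[-6] = 3+3 = 6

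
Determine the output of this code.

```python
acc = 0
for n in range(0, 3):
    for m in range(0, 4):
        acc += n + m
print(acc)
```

30

n=0,m=0: acc = 0+0 = 0
n=0,m=1: acc = 0+1 = 1
n=0,m=2: acc = 1+2 = 3
n=0,m=3: acc = 3+3 = 6
n=1,m=0: acc = 6+1 = 7
n=1,m=1: acc = 7+2 = 9
n=1,m=2: acc = 9+3 = 12
n=1,m=3: acc = 12+4 = 16
n=2,m=0: acc = 16+2 = 18
n=2,m=1: acc = 18+3 = 21
n=2,m=2: acc = 21+4 = 25
n=2,m=3: acc = 25+5 = 30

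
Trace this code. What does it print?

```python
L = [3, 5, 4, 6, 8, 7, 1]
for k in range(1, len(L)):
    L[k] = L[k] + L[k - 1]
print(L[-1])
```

k=1: L[1] = 5+3 = 8 → [3, 8, 4, 6, 8, 7, 1]
k=2: L[2] = 4+8 = 12 → [3, 8, 12, 6, 8, 7, 1]
k=3: L[3] = 6+12 = 18 → [3, 8, 12, 18, 8, 7, 1]
k=4: L[4] = 8+18 = 26 → [3, 8, 12, 18, 26, 7, 1]
k=5: L[5] = 7+26 = 33 → [3, 8, 12, 18, 26, 33, 1]
k=6: L[6] = 1+33 = 34 → [3, 8, 12, 18, 26, 33, 34]

34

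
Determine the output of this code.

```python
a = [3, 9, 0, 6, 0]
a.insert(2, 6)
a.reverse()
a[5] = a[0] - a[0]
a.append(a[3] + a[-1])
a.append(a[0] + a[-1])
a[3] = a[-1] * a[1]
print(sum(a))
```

63

insert 6 at 2 → [3, 9, 6, 0, 6, 0]
reverse → [0, 6, 0, 6, 9, 3]
a[5] = a[0]-a[0] = 0-0 = 0 → [0, 6, 0, 6, 9, 0]
append a[3]+a[-1] = 6+0 = 6 → [0, 6, 0, 6, 9, 0, 6]
append a[0]+a[-1] = 0+6 = 6 → [0, 6, 0, 6, 9, 0, 6, 6]
a[3] = a[-1]*a[1] = 6*6 = 36 → [0, 6, 0, 36, 9, 0, 6, 6]
sum = 63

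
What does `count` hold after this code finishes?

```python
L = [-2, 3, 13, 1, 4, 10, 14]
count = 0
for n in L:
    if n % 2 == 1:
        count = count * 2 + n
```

n=-2: not odd
n=3: odd, count = 0*2+3 = 3
n=13: odd, count = 3*2+13 = 19
n=1: odd, count = 19*2+1 = 39
n=4: not odd
n=10: not odd
n=14: not odd

39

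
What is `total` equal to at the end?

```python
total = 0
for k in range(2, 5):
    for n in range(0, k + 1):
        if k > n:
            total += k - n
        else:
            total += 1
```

k=2,n=0: 2>0, total = 0+2 = 2
k=2,n=1: 2>1, total = 2+1 = 3
k=2,n=2: not 2>2, total = 3+1 = 4
k=3,n=0: 3>0, total = 4+3 = 7
k=3,n=1: 3>1, total = 7+2 = 9
k=3,n=2: 3>2, total = 9+1 = 10
k=3,n=3: not 3>3, total = 10+1 = 11
k=4,n=0: 4>0, total = 11+4 = 15
k=4,n=1: 4>1, total = 15+3 = 18
k=4,n=2: 4>2, total = 18+2 = 20
k=4,n=3: 4>3, total = 20+1 = 21
k=4,n=4: not 4>4, total = 21+1 = 22

22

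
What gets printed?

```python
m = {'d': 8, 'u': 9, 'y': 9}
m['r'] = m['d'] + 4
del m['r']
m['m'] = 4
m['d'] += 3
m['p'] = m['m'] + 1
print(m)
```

{'d': 11, 'u': 9, 'y': 9, 'm': 4, 'p': 5}

m['r'] = m['d']+4 = 12 → {'d': 8, 'u': 9, 'y': 9, 'r': 12}
del 'r' → {'d': 8, 'u': 9, 'y': 9}
m['m'] = 4 → {'d': 8, 'u': 9, 'y': 9, 'm': 4}
m['d'] = 8+3 = 11 → {'d': 11, 'u': 9, 'y': 9, 'm': 4}
m['p'] = m['m']+1 = 5 → {'d': 11, 'u': 9, 'y': 9, 'm': 4, 'p': 5}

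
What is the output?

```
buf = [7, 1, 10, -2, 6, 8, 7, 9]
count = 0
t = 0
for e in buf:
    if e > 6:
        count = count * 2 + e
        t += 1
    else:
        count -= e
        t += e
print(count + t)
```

e=7: >6, count = 0*2+7 = 7; t=1
e=1: not >6, count = 7-1 = 6; t=2
e=10: >6, count = 6*2+10 = 22; t=3
e=-2: not >6, count = 22-(-2) = 24; t=1
e=6: not >6, count = 24-6 = 18; t=7
e=8: >6, count = 18*2+8 = 44; t=8
e=7: >6, count = 44*2+7 = 95; t=9
e=9: >6, count = 95*2+9 = 199; t=10
count+t = 199+10 = 209

209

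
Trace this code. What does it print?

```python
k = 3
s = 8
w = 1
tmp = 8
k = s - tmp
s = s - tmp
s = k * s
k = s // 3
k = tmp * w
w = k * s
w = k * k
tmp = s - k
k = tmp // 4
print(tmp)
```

k = 8-8 = 0
s = 8-8 = 0
s = 0*0 = 0
k = 0//3 = 0
k = 8*1 = 8
w = 8*0 = 0
w = 8*8 = 64
tmp = 0-8 = -8
k = (-8)//4 = -2

-8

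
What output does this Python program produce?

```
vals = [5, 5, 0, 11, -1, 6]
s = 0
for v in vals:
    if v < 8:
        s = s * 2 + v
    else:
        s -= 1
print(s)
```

v=5: <8, s = 0*2+5 = 5
v=5: <8, s = 5*2+5 = 15
v=0: <8, s = 15*2+0 = 30
v=11: not <8, s = 30-1 = 29
v=-1: <8, s = 29*2+(-1) = 57
v=6: <8, s = 57*2+6 = 120

120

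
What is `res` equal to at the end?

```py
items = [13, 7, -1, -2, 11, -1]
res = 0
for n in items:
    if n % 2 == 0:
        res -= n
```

n=13: not even
n=7: not even
n=-1: not even
n=-2: even, res = 0-(-2) = 2
n=11: not even
n=-1: not even

2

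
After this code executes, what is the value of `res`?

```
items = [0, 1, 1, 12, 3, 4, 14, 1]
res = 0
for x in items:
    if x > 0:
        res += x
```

x=0: not >0
x=1: >0, res = 0+1 = 1
x=1: >0, res = 1+1 = 2
x=12: >0, res = 2+12 = 14
x=3: >0, res = 14+3 = 17
x=4: >0, res = 17+4 = 21
x=14: >0, res = 21+14 = 35
x=1: >0, res = 35+1 = 36

36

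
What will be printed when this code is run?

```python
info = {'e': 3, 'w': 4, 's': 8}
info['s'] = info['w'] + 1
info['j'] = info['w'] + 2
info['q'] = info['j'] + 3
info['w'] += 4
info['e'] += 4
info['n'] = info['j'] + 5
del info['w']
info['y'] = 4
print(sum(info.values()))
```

info['s'] = info['w']+1 = 5 → {'e': 3, 'w': 4, 's': 5}
info['j'] = info['w']+2 = 6 → {'e': 3, 'w': 4, 's': 5, 'j': 6}
info['q'] = info['j']+3 = 9 → {'e': 3, 'w': 4, 's': 5, 'j': 6, 'q': 9}
info['w'] = 4+4 = 8 → {'e': 3, 'w': 8, 's': 5, 'j': 6, 'q': 9}
info['e'] = 3+4 = 7 → {'e': 7, 'w': 8, 's': 5, 'j': 6, 'q': 9}
info['n'] = info['j']+5 = 11 → {'e': 7, 'w': 8, 's': 5, 'j': 6, 'q': 9, 'n': 11}
del 'w' → {'e': 7, 's': 5, 'j': 6, 'q': 9, 'n': 11}
info['y'] = 4 → {'e': 7, 's': 5, 'j': 6, 'q': 9, 'n': 11, 'y': 4}
sum of values = 42

42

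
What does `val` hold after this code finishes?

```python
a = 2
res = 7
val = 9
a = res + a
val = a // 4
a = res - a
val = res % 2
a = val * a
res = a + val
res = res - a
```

1

a = 7+2 = 9
val = 9//4 = 2
a = 7-9 = -2
val = 7%2 = 1
a = 1*(-2) = -2
res = (-2)+1 = -1
res = (-1)-(-2) = 1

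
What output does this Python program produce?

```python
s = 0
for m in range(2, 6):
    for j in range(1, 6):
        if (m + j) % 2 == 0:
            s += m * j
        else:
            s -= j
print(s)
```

m=2,j=1: odd sum, s = 0-1 = -1
m=2,j=2: even sum, s = (-1)+4 = 3
m=2,j=3: odd sum, s = 3-3 = 0
m=2,j=4: even sum, s = 0+8 = 8
m=2,j=5: odd sum, s = 8-5 = 3
m=3,j=1: even sum, s = 3+3 = 6
m=3,j=2: odd sum, s = 6-2 = 4
m=3,j=3: even sum, s = 4+9 = 13
m=3,j=4: odd sum, s = 13-4 = 9
m=3,j=5: even sum, s = 9+15 = 24
m=4,j=1: odd sum, s = 24-1 = 23
m=4,j=2: even sum, s = 23+8 = 31
m=4,j=3: odd sum, s = 31-3 = 28
m=4,j=4: even sum, s = 28+16 = 44
m=4,j=5: odd sum, s = 44-5 = 39
m=5,j=1: even sum, s = 39+5 = 44
m=5,j=2: odd sum, s = 44-2 = 42
m=5,j=3: even sum, s = 42+15 = 57
m=5,j=4: odd sum, s = 57-4 = 53
m=5,j=5: even sum, s = 53+25 = 78

78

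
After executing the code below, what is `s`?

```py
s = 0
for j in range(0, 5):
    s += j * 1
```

j=0: s = 0+0*1 = 0
j=1: s = 0+1*1 = 1
j=2: s = 1+2*1 = 3
j=3: s = 3+3*1 = 6
j=4: s = 6+4*1 = 10

10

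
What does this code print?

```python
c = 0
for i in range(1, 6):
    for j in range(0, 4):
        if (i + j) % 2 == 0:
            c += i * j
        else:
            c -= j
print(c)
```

i=1,j=0: odd sum, c = 0-0 = 0
i=1,j=1: even sum, c = 0+1 = 1
i=1,j=2: odd sum, c = 1-2 = -1
i=1,j=3: even sum, c = (-1)+3 = 2
i=2,j=0: even sum, c = 2+0 = 2
i=2,j=1: odd sum, c = 2-1 = 1
i=2,j=2: even sum, c = 1+4 = 5
i=2,j=3: odd sum, c = 5-3 = 2
i=3,j=0: odd sum, c = 2-0 = 2
i=3,j=1: even sum, c = 2+3 = 5
i=3,j=2: odd sum, c = 5-2 = 3
i=3,j=3: even sum, c = 3+9 = 12
i=4,j=0: even sum, c = 12+0 = 12
i=4,j=1: odd sum, c = 12-1 = 11
i=4,j=2: even sum, c = 11+8 = 19
i=4,j=3: odd sum, c = 19-3 = 16
i=5,j=0: odd sum, c = 16-0 = 16
i=5,j=1: even sum, c = 16+5 = 21
i=5,j=2: odd sum, c = 21-2 = 19
i=5,j=3: even sum, c = 19+15 = 34

34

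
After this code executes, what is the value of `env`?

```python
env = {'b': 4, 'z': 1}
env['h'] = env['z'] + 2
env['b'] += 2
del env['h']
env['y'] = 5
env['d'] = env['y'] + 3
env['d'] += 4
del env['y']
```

env['h'] = env['z']+2 = 3 → {'b': 4, 'z': 1, 'h': 3}
env['b'] = 4+2 = 6 → {'b': 6, 'z': 1, 'h': 3}
del 'h' → {'b': 6, 'z': 1}
env['y'] = 5 → {'b': 6, 'z': 1, 'y': 5}
env['d'] = env['y']+3 = 8 → {'b': 6, 'z': 1, 'y': 5, 'd': 8}
env['d'] = 8+4 = 12 → {'b': 6, 'z': 1, 'y': 5, 'd': 12}
del 'y' → {'b': 6, 'z': 1, 'd': 12}

{'b': 6, 'z': 1, 'd': 12}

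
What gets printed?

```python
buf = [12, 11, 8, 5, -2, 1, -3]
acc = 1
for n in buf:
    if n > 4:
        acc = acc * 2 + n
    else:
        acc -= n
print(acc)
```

181

n=12: >4, acc = 1*2+12 = 14
n=11: >4, acc = 14*2+11 = 39
n=8: >4, acc = 39*2+8 = 86
n=5: >4, acc = 86*2+5 = 177
n=-2: not >4, acc = 177-(-2) = 179
n=1: not >4, acc = 179-1 = 178
n=-3: not >4, acc = 178-(-3) = 181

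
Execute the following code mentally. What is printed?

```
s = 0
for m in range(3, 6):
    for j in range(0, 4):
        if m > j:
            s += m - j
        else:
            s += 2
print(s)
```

m=3,j=0: 3>0, s = 0+3 = 3
m=3,j=1: 3>1, s = 3+2 = 5
m=3,j=2: 3>2, s = 5+1 = 6
m=3,j=3: not 3>3, s = 6+2 = 8
m=4,j=0: 4>0, s = 8+4 = 12
m=4,j=1: 4>1, s = 12+3 = 15
m=4,j=2: 4>2, s = 15+2 = 17
m=4,j=3: 4>3, s = 17+1 = 18
m=5,j=0: 5>0, s = 18+5 = 23
m=5,j=1: 5>1, s = 23+4 = 27
m=5,j=2: 5>2, s = 27+3 = 30
m=5,j=3: 5>3, s = 30+2 = 32

32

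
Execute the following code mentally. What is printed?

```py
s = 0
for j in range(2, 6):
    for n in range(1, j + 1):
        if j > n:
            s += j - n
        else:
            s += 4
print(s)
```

j=2,n=1: 2>1, s = 0+1 = 1
j=2,n=2: not 2>2, s = 1+4 = 5
j=3,n=1: 3>1, s = 5+2 = 7
j=3,n=2: 3>2, s = 7+1 = 8
j=3,n=3: not 3>3, s = 8+4 = 12
j=4,n=1: 4>1, s = 12+3 = 15
j=4,n=2: 4>2, s = 15+2 = 17
j=4,n=3: 4>3, s = 17+1 = 18
j=4,n=4: not 4>4, s = 18+4 = 22
j=5,n=1: 5>1, s = 22+4 = 26
j=5,n=2: 5>2, s = 26+3 = 29
j=5,n=3: 5>3, s = 29+2 = 31
j=5,n=4: 5>4, s = 31+1 = 32
j=5,n=5: not 5>5, s = 32+4 = 36

36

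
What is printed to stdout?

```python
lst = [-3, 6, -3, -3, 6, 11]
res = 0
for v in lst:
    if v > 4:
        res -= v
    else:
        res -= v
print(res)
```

v=-3: not >4, res = 0-(-3) = 3
v=6: >4, res = 3-6 = -3
v=-3: not >4, res = (-3)-(-3) = 0
v=-3: not >4, res = 0-(-3) = 3
v=6: >4, res = 3-6 = -3
v=11: >4, res = (-3)-11 = -14

-14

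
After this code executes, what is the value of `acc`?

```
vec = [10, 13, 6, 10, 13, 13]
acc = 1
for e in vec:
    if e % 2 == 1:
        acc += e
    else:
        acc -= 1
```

e=10: not odd, acc = 1-1 = 0
e=13: odd, acc = 0+13 = 13
e=6: not odd, acc = 13-1 = 12
e=10: not odd, acc = 12-1 = 11
e=13: odd, acc = 11+13 = 24
e=13: odd, acc = 24+13 = 37

37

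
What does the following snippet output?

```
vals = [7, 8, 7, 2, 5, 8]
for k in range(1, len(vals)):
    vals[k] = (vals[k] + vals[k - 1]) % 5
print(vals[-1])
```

k=1: vals[1] = (8+7)%5 = 0 → [7, 0, 7, 2, 5, 8]
k=2: vals[2] = (7+0)%5 = 2 → [7, 0, 2, 2, 5, 8]
k=3: vals[3] = (2+2)%5 = 4 → [7, 0, 2, 4, 5, 8]
k=4: vals[4] = (5+4)%5 = 4 → [7, 0, 2, 4, 4, 8]
k=5: vals[5] = (8+4)%5 = 2 → [7, 0, 2, 4, 4, 2]

2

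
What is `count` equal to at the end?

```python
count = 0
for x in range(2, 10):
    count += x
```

x=2: count = 0+2 = 2
x=3: count = 2+3 = 5
x=4: count = 5+4 = 9
x=5: count = 9+5 = 14
x=6: count = 14+6 = 20
x=7: count = 20+7 = 27
x=8: count = 27+8 = 35
x=9: count = 35+9 = 44

44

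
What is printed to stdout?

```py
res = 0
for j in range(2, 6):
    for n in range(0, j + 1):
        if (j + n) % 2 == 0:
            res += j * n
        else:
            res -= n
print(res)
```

j=2,n=0: even sum, res = 0+0 = 0
j=2,n=1: odd sum, res = 0-1 = -1
j=2,n=2: even sum, res = (-1)+4 = 3
j=3,n=0: odd sum, res = 3-0 = 3
j=3,n=1: even sum, res = 3+3 = 6
j=3,n=2: odd sum, res = 6-2 = 4
j=3,n=3: even sum, res = 4+9 = 13
j=4,n=0: even sum, res = 13+0 = 13
j=4,n=1: odd sum, res = 13-1 = 12
j=4,n=2: even sum, res = 12+8 = 20
j=4,n=3: odd sum, res = 20-3 = 17
j=4,n=4: even sum, res = 17+16 = 33
j=5,n=0: odd sum, res = 33-0 = 33
j=5,n=1: even sum, res = 33+5 = 38
j=5,n=2: odd sum, res = 38-2 = 36
j=5,n=3: even sum, res = 36+15 = 51
j=5,n=4: odd sum, res = 51-4 = 47
j=5,n=5: even sum, res = 47+25 = 72

72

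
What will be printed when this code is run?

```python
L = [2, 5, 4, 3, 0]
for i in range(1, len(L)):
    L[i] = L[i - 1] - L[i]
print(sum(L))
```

-28

i=1: L[1] = 2-5 = -3 → [2, -3, 4, 3, 0]
i=2: L[2] = (-3)-4 = -7 → [2, -3, -7, 3, 0]
i=3: L[3] = (-7)-3 = -10 → [2, -3, -7, -10, 0]
i=4: L[4] = (-10)-0 = -10 → [2, -3, -7, -10, -10]
sum = -28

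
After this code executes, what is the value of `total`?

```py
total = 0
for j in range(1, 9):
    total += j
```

j=1: total = 0+1 = 1
j=2: total = 1+2 = 3
j=3: total = 3+3 = 6
j=4: total = 6+4 = 10
j=5: total = 10+5 = 15
j=6: total = 15+6 = 21
j=7: total = 21+7 = 28
j=8: total = 28+8 = 36

36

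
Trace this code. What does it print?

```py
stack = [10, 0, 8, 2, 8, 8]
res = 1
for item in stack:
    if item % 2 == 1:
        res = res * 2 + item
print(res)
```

1

item=10: not odd
item=0: not odd
item=8: not odd
item=2: not odd
item=8: not odd
item=8: not odd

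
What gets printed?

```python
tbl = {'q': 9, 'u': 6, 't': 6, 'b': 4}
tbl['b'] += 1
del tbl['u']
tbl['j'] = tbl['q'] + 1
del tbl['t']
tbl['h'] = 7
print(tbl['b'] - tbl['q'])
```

tbl['b'] = 4+1 = 5 → {'q': 9, 'u': 6, 't': 6, 'b': 5}
del 'u' → {'q': 9, 't': 6, 'b': 5}
tbl['j'] = tbl['q']+1 = 10 → {'q': 9, 't': 6, 'b': 5, 'j': 10}
del 't' → {'q': 9, 'b': 5, 'j': 10}
tbl['h'] = 7 → {'q': 9, 'b': 5, 'j': 10, 'h': 7}
tbl['b']-tbl['q'] = 5-9 = -4

-4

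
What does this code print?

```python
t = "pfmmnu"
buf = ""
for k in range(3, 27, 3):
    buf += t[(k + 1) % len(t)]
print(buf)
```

nfnfnfnf

k=3: add t[4]='n' → 'n'
k=6: add t[1]='f' → 'nf'
k=9: add t[4]='n' → 'nfn'
k=12: add t[1]='f' → 'nfnf'
k=15: add t[4]='n' → 'nfnfn'
k=18: add t[1]='f' → 'nfnfnf'
k=21: add t[4]='n' → 'nfnfnfn'
k=24: add t[1]='f' → 'nfnfnfnf'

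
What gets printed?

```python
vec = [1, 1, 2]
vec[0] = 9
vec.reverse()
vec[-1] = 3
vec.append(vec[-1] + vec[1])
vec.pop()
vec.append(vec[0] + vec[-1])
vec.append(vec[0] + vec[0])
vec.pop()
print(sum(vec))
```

11

vec[0] = 9 → [9, 1, 2]
reverse → [2, 1, 9]
vec[-1] = 3 → [2, 1, 3]
append vec[-1]+vec[1] = 3+1 = 4 → [2, 1, 3, 4]
pop() removes 4 → [2, 1, 3]
append vec[0]+vec[-1] = 2+3 = 5 → [2, 1, 3, 5]
append vec[0]+vec[0] = 2+2 = 4 → [2, 1, 3, 5, 4]
pop() removes 4 → [2, 1, 3, 5]
sum = 11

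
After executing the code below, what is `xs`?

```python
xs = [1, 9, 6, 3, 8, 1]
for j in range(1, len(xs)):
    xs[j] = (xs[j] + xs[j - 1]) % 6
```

j=1: xs[1] = (9+1)%6 = 4 → [1, 4, 6, 3, 8, 1]
j=2: xs[2] = (6+4)%6 = 4 → [1, 4, 4, 3, 8, 1]
j=3: xs[3] = (3+4)%6 = 1 → [1, 4, 4, 1, 8, 1]
j=4: xs[4] = (8+1)%6 = 3 → [1, 4, 4, 1, 3, 1]
j=5: xs[5] = (1+3)%6 = 4 → [1, 4, 4, 1, 3, 4]

[1, 4, 4, 1, 3, 4]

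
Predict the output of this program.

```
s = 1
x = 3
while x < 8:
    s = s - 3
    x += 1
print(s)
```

-14

x=3: s = 1-3 = -2
x=4: s = (-2)-3 = -5
x=5: s = (-5)-3 = -8
x=6: s = (-8)-3 = -11
x=7: s = (-11)-3 = -14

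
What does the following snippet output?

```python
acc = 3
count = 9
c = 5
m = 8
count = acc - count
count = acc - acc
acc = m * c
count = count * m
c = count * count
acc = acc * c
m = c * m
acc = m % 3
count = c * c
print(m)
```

0

count = 3-9 = -6
count = 3-3 = 0
acc = 8*5 = 40
count = 0*8 = 0
c = 0*0 = 0
acc = 40*0 = 0
m = 0*8 = 0
acc = 0%3 = 0
count = 0*0 = 0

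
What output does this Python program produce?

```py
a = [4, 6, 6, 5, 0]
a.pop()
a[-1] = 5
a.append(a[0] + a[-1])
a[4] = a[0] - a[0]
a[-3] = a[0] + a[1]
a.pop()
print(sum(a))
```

pop() removes 0 → [4, 6, 6, 5]
a[-1] = 5 → [4, 6, 6, 5]
append a[0]+a[-1] = 4+5 = 9 → [4, 6, 6, 5, 9]
a[4] = a[0]-a[0] = 4-4 = 0 → [4, 6, 6, 5, 0]
a[-3] = a[0]+a[1] = 4+6 = 10 → [4, 6, 10, 5, 0]
pop() removes 0 → [4, 6, 10, 5]
sum = 25

25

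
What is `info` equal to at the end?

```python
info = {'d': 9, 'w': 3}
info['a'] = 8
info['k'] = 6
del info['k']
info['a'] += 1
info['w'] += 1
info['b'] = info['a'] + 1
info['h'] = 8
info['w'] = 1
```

info['a'] = 8 → {'d': 9, 'w': 3, 'a': 8}
info['k'] = 6 → {'d': 9, 'w': 3, 'a': 8, 'k': 6}
del 'k' → {'d': 9, 'w': 3, 'a': 8}
info['a'] = 8+1 = 9 → {'d': 9, 'w': 3, 'a': 9}
info['w'] = 3+1 = 4 → {'d': 9, 'w': 4, 'a': 9}
info['b'] = info['a']+1 = 10 → {'d': 9, 'w': 4, 'a': 9, 'b': 10}
info['h'] = 8 → {'d': 9, 'w': 4, 'a': 9, 'b': 10, 'h': 8}
info['w'] = 1 → {'d': 9, 'w': 1, 'a': 9, 'b': 10, 'h': 8}

{'d': 9, 'w': 1, 'a': 9, 'b': 10, 'h': 8}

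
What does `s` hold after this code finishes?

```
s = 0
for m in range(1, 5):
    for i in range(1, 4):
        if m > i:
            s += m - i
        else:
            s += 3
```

28

m=1,i=1: not 1>1, s = 0+3 = 3
m=1,i=2: not 1>2, s = 3+3 = 6
m=1,i=3: not 1>3, s = 6+3 = 9
m=2,i=1: 2>1, s = 9+1 = 10
m=2,i=2: not 2>2, s = 10+3 = 13
m=2,i=3: not 2>3, s = 13+3 = 16
m=3,i=1: 3>1, s = 16+2 = 18
m=3,i=2: 3>2, s = 18+1 = 19
m=3,i=3: not 3>3, s = 19+3 = 22
m=4,i=1: 4>1, s = 22+3 = 25
m=4,i=2: 4>2, s = 25+2 = 27
m=4,i=3: 4>3, s = 27+1 = 28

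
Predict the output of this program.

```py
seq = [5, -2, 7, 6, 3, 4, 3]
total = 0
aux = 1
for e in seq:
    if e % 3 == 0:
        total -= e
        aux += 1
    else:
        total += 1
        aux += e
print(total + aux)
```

e=5: not %3==0, total = 0+1 = 1; aux=6
e=-2: not %3==0, total = 1+1 = 2; aux=4
e=7: not %3==0, total = 2+1 = 3; aux=11
e=6: %3==0, total = 3-6 = -3; aux=12
e=3: %3==0, total = (-3)-3 = -6; aux=13
e=4: not %3==0, total = (-6)+1 = -5; aux=17
e=3: %3==0, total = (-5)-3 = -8; aux=18
total+aux = (-8)+18 = 10

10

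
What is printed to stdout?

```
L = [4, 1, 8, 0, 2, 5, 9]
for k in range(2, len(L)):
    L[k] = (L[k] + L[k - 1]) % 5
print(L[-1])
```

0

k=2: L[2] = (8+1)%5 = 4 → [4, 1, 4, 0, 2, 5, 9]
k=3: L[3] = (0+4)%5 = 4 → [4, 1, 4, 4, 2, 5, 9]
k=4: L[4] = (2+4)%5 = 1 → [4, 1, 4, 4, 1, 5, 9]
k=5: L[5] = (5+1)%5 = 1 → [4, 1, 4, 4, 1, 1, 9]
k=6: L[6] = (9+1)%5 = 0 → [4, 1, 4, 4, 1, 1, 0]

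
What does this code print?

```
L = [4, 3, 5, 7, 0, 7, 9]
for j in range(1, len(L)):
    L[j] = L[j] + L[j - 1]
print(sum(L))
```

122

j=1: L[1] = 3+4 = 7 → [4, 7, 5, 7, 0, 7, 9]
j=2: L[2] = 5+7 = 12 → [4, 7, 12, 7, 0, 7, 9]
j=3: L[3] = 7+12 = 19 → [4, 7, 12, 19, 0, 7, 9]
j=4: L[4] = 0+19 = 19 → [4, 7, 12, 19, 19, 7, 9]
j=5: L[5] = 7+19 = 26 → [4, 7, 12, 19, 19, 26, 9]
j=6: L[6] = 9+26 = 35 → [4, 7, 12, 19, 19, 26, 35]
sum = 122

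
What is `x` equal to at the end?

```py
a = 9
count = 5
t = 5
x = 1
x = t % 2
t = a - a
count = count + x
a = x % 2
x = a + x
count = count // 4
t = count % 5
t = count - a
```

x = 5%2 = 1
t = 9-9 = 0
count = 5+1 = 6
a = 1%2 = 1
x = 1+1 = 2
count = 6//4 = 1
t = 1%5 = 1
t = 1-1 = 0

2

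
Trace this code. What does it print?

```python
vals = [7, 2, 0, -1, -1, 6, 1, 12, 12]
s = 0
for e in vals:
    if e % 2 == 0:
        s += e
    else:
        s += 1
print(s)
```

36

e=7: not even, s = 0+1 = 1
e=2: even, s = 1+2 = 3
e=0: even, s = 3+0 = 3
e=-1: not even, s = 3+1 = 4
e=-1: not even, s = 4+1 = 5
e=6: even, s = 5+6 = 11
e=1: not even, s = 11+1 = 12
e=12: even, s = 12+12 = 24
e=12: even, s = 24+12 = 36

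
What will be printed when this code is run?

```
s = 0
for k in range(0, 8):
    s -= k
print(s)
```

k=0: s = 0-0 = 0
k=1: s = 0-1 = -1
k=2: s = (-1)-2 = -3
k=3: s = (-3)-3 = -6
k=4: s = (-6)-4 = -10
k=5: s = (-10)-5 = -15
k=6: s = (-15)-6 = -21
k=7: s = (-21)-7 = -28

-28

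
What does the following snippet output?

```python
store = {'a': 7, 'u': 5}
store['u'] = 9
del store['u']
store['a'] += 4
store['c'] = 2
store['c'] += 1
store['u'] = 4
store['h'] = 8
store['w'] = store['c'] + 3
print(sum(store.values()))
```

store['u'] = 9 → {'a': 7, 'u': 9}
del 'u' → {'a': 7}
store['a'] = 7+4 = 11 → {'a': 11}
store['c'] = 2 → {'a': 11, 'c': 2}
store['c'] = 2+1 = 3 → {'a': 11, 'c': 3}
store['u'] = 4 → {'a': 11, 'c': 3, 'u': 4}
store['h'] = 8 → {'a': 11, 'c': 3, 'u': 4, 'h': 8}
store['w'] = store['c']+3 = 6 → {'a': 11, 'c': 3, 'u': 4, 'h': 8, 'w': 6}
sum of values = 32

32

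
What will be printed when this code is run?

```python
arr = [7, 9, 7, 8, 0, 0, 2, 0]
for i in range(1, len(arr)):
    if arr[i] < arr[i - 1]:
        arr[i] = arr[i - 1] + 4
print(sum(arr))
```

154

i=1: 9>=7, unchanged → [7, 9, 7, 8, 0, 0, 2, 0]
i=2: 7<9, arr[2] = 9+4 = 13 → [7, 9, 13, 8, 0, 0, 2, 0]
i=3: 8<13, arr[3] = 13+4 = 17 → [7, 9, 13, 17, 0, 0, 2, 0]
i=4: 0<17, arr[4] = 17+4 = 21 → [7, 9, 13, 17, 21, 0, 2, 0]
i=5: 0<21, arr[5] = 21+4 = 25 → [7, 9, 13, 17, 21, 25, 2, 0]
i=6: 2<25, arr[6] = 25+4 = 29 → [7, 9, 13, 17, 21, 25, 29, 0]
i=7: 0<29, arr[7] = 29+4 = 33 → [7, 9, 13, 17, 21, 25, 29, 33]
sum = 154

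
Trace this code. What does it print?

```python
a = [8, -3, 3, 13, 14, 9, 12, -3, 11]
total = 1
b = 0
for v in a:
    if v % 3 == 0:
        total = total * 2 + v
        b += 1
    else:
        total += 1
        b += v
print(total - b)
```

63

v=8: not %3==0, total = 1+1 = 2; b=8
v=-3: %3==0, total = 2*2+(-3) = 1; b=9
v=3: %3==0, total = 1*2+3 = 5; b=10
v=13: not %3==0, total = 5+1 = 6; b=23
v=14: not %3==0, total = 6+1 = 7; b=37
v=9: %3==0, total = 7*2+9 = 23; b=38
v=12: %3==0, total = 23*2+12 = 58; b=39
v=-3: %3==0, total = 58*2+(-3) = 113; b=40
v=11: not %3==0, total = 113+1 = 114; b=51
total-b = 114-51 = 63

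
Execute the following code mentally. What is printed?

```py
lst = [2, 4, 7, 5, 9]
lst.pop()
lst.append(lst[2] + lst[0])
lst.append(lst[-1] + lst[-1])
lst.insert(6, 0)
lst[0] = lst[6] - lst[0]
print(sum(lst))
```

41

pop() removes 9 → [2, 4, 7, 5]
append lst[2]+lst[0] = 7+2 = 9 → [2, 4, 7, 5, 9]
append lst[-1]+lst[-1] = 9+9 = 18 → [2, 4, 7, 5, 9, 18]
insert 0 at 6 → [2, 4, 7, 5, 9, 18, 0]
lst[0] = lst[6]-lst[0] = 0-2 = -2 → [-2, 4, 7, 5, 9, 18, 0]
sum = 41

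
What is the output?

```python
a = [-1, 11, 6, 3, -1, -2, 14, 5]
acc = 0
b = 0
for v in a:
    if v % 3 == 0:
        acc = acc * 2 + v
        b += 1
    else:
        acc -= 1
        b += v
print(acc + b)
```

v=-1: not %3==0, acc = 0-1 = -1; b=-1
v=11: not %3==0, acc = (-1)-1 = -2; b=10
v=6: %3==0, acc = (-2)*2+6 = 2; b=11
v=3: %3==0, acc = 2*2+3 = 7; b=12
v=-1: not %3==0, acc = 7-1 = 6; b=11
v=-2: not %3==0, acc = 6-1 = 5; b=9
v=14: not %3==0, acc = 5-1 = 4; b=23
v=5: not %3==0, acc = 4-1 = 3; b=28
acc+b = 3+28 = 31

31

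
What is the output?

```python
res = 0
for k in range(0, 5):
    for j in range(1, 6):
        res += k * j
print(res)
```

150

k=0,j=1: res = 0+0 = 0
k=0,j=2: res = 0+0 = 0
k=0,j=3: res = 0+0 = 0
k=0,j=4: res = 0+0 = 0
k=0,j=5: res = 0+0 = 0
k=1,j=1: res = 0+1 = 1
k=1,j=2: res = 1+2 = 3
k=1,j=3: res = 3+3 = 6
k=1,j=4: res = 6+4 = 10
k=1,j=5: res = 10+5 = 15
k=2,j=1: res = 15+2 = 17
k=2,j=2: res = 17+4 = 21
k=2,j=3: res = 21+6 = 27
k=2,j=4: res = 27+8 = 35
k=2,j=5: res = 35+10 = 45
k=3,j=1: res = 45+3 = 48
k=3,j=2: res = 48+6 = 54
k=3,j=3: res = 54+9 = 63
k=3,j=4: res = 63+12 = 75
k=3,j=5: res = 75+15 = 90
k=4,j=1: res = 90+4 = 94
k=4,j=2: res = 94+8 = 102
k=4,j=3: res = 102+12 = 114
k=4,j=4: res = 114+16 = 130
k=4,j=5: res = 130+20 = 150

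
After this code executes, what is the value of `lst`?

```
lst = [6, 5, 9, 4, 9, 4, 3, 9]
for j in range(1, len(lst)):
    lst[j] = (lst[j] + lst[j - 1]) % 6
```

[6, 5, 2, 0, 3, 1, 4, 1]

j=1: lst[1] = (5+6)%6 = 5 → [6, 5, 9, 4, 9, 4, 3, 9]
j=2: lst[2] = (9+5)%6 = 2 → [6, 5, 2, 4, 9, 4, 3, 9]
j=3: lst[3] = (4+2)%6 = 0 → [6, 5, 2, 0, 9, 4, 3, 9]
j=4: lst[4] = (9+0)%6 = 3 → [6, 5, 2, 0, 3, 4, 3, 9]
j=5: lst[5] = (4+3)%6 = 1 → [6, 5, 2, 0, 3, 1, 3, 9]
j=6: lst[6] = (3+1)%6 = 4 → [6, 5, 2, 0, 3, 1, 4, 9]
j=7: lst[7] = (9+4)%6 = 1 → [6, 5, 2, 0, 3, 1, 4, 1]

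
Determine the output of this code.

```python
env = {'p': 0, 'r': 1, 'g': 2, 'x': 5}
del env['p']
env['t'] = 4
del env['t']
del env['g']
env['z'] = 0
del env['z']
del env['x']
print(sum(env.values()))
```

1

del 'p' → {'r': 1, 'g': 2, 'x': 5}
env['t'] = 4 → {'r': 1, 'g': 2, 'x': 5, 't': 4}
del 't' → {'r': 1, 'g': 2, 'x': 5}
del 'g' → {'r': 1, 'x': 5}
env['z'] = 0 → {'r': 1, 'x': 5, 'z': 0}
del 'z' → {'r': 1, 'x': 5}
del 'x' → {'r': 1}
sum of values = 1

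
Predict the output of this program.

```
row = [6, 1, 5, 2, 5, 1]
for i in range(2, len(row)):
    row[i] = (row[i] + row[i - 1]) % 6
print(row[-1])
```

2

i=2: row[2] = (5+1)%6 = 0 → [6, 1, 0, 2, 5, 1]
i=3: row[3] = (2+0)%6 = 2 → [6, 1, 0, 2, 5, 1]
i=4: row[4] = (5+2)%6 = 1 → [6, 1, 0, 2, 1, 1]
i=5: row[5] = (1+1)%6 = 2 → [6, 1, 0, 2, 1, 2]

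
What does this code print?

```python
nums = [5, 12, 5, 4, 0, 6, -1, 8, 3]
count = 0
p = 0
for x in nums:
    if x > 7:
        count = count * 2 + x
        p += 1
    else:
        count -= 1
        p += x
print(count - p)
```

x=5: not >7, count = 0-1 = -1; p=5
x=12: >7, count = (-1)*2+12 = 10; p=6
x=5: not >7, count = 10-1 = 9; p=11
x=4: not >7, count = 9-1 = 8; p=15
x=0: not >7, count = 8-1 = 7; p=15
x=6: not >7, count = 7-1 = 6; p=21
x=-1: not >7, count = 6-1 = 5; p=20
x=8: >7, count = 5*2+8 = 18; p=21
x=3: not >7, count = 18-1 = 17; p=24
count-p = 17-24 = -7

-7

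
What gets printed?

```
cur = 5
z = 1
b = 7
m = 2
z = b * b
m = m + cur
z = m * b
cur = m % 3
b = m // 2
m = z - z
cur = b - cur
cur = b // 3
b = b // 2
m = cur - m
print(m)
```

1

z = 7*7 = 49
m = 2+5 = 7
z = 7*7 = 49
cur = 7%3 = 1
b = 7//2 = 3
m = 49-49 = 0
cur = 3-1 = 2
cur = 3//3 = 1
b = 3//2 = 1
m = 1-0 = 1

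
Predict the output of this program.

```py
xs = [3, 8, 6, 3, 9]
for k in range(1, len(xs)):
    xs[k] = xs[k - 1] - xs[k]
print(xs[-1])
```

k=1: xs[1] = 3-8 = -5 → [3, -5, 6, 3, 9]
k=2: xs[2] = (-5)-6 = -11 → [3, -5, -11, 3, 9]
k=3: xs[3] = (-11)-3 = -14 → [3, -5, -11, -14, 9]
k=4: xs[4] = (-14)-9 = -23 → [3, -5, -11, -14, -23]

-23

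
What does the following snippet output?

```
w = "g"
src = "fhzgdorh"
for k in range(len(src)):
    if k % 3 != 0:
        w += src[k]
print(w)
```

ghzdoh

k=0: skip
k=1: add 'h' → 'gh'
k=2: add 'z' → 'ghz'
k=3: skip
k=4: add 'd' → 'ghzd'
k=5: add 'o' → 'ghzdo'
k=6: skip
k=7: add 'h' → 'ghzdoh'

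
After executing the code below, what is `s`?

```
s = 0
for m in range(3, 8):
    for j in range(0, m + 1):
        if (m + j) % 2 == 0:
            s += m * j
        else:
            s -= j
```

m=3,j=0: odd sum, s = 0-0 = 0
m=3,j=1: even sum, s = 0+3 = 3
m=3,j=2: odd sum, s = 3-2 = 1
m=3,j=3: even sum, s = 1+9 = 10
m=4,j=0: even sum, s = 10+0 = 10
m=4,j=1: odd sum, s = 10-1 = 9
m=4,j=2: even sum, s = 9+8 = 17
m=4,j=3: odd sum, s = 17-3 = 14
m=4,j=4: even sum, s = 14+16 = 30
m=5,j=0: odd sum, s = 30-0 = 30
m=5,j=1: even sum, s = 30+5 = 35
m=5,j=2: odd sum, s = 35-2 = 33
m=5,j=3: even sum, s = 33+15 = 48
m=5,j=4: odd sum, s = 48-4 = 44
m=5,j=5: even sum, s = 44+25 = 69
m=6,j=0: even sum, s = 69+0 = 69
m=6,j=1: odd sum, s = 69-1 = 68
m=6,j=2: even sum, s = 68+12 = 80
m=6,j=3: odd sum, s = 80-3 = 77
m=6,j=4: even sum, s = 77+24 = 101
m=6,j=5: odd sum, s = 101-5 = 96
m=6,j=6: even sum, s = 96+36 = 132
m=7,j=0: odd sum, s = 132-0 = 132
m=7,j=1: even sum, s = 132+7 = 139
m=7,j=2: odd sum, s = 139-2 = 137
m=7,j=3: even sum, s = 137+21 = 158
m=7,j=4: odd sum, s = 158-4 = 154
m=7,j=5: even sum, s = 154+35 = 189
m=7,j=6: odd sum, s = 189-6 = 183
m=7,j=7: even sum, s = 183+49 = 232

232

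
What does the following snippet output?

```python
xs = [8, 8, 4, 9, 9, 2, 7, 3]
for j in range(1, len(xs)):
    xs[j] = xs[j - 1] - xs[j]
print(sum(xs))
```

j=1: xs[1] = 8-8 = 0 → [8, 0, 4, 9, 9, 2, 7, 3]
j=2: xs[2] = 0-4 = -4 → [8, 0, -4, 9, 9, 2, 7, 3]
j=3: xs[3] = (-4)-9 = -13 → [8, 0, -4, -13, 9, 2, 7, 3]
j=4: xs[4] = (-13)-9 = -22 → [8, 0, -4, -13, -22, 2, 7, 3]
j=5: xs[5] = (-22)-2 = -24 → [8, 0, -4, -13, -22, -24, 7, 3]
j=6: xs[6] = (-24)-7 = -31 → [8, 0, -4, -13, -22, -24, -31, 3]
j=7: xs[7] = (-31)-3 = -34 → [8, 0, -4, -13, -22, -24, -31, -34]
sum = -120

-120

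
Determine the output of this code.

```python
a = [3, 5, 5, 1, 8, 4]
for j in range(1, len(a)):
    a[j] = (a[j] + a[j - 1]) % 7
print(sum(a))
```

j=1: a[1] = (5+3)%7 = 1 → [3, 1, 5, 1, 8, 4]
j=2: a[2] = (5+1)%7 = 6 → [3, 1, 6, 1, 8, 4]
j=3: a[3] = (1+6)%7 = 0 → [3, 1, 6, 0, 8, 4]
j=4: a[4] = (8+0)%7 = 1 → [3, 1, 6, 0, 1, 4]
j=5: a[5] = (4+1)%7 = 5 → [3, 1, 6, 0, 1, 5]
sum = 16

16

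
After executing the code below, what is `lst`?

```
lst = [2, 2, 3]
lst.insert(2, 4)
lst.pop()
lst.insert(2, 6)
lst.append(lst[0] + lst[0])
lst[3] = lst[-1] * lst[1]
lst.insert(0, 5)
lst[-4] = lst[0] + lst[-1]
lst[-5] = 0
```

[5, 0, 9, 6, 8, 4]

insert 4 at 2 → [2, 2, 4, 3]
pop() removes 3 → [2, 2, 4]
insert 6 at 2 → [2, 2, 6, 4]
append lst[0]+lst[0] = 2+2 = 4 → [2, 2, 6, 4, 4]
lst[3] = lst[-1]*lst[1] = 4*2 = 8 → [2, 2, 6, 8, 4]
insert 5 at 0 → [5, 2, 2, 6, 8, 4]
lst[-4] = lst[0]+lst[-1] = 5+4 = 9 → [5, 2, 9, 6, 8, 4]
lst[-5] = 0 → [5, 0, 9, 6, 8, 4]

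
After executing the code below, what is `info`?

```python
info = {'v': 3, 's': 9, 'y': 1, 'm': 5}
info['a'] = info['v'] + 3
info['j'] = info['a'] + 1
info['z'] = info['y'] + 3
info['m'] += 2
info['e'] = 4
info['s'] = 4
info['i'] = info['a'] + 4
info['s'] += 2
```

{'v': 3, 's': 6, 'y': 1, 'm': 7, 'a': 6, 'j': 7, 'z': 4, 'e': 4, 'i': 10}

info['a'] = info['v']+3 = 6 → {'v': 3, 's': 9, 'y': 1, 'm': 5, 'a': 6}
info['j'] = info['a']+1 = 7 → {'v': 3, 's': 9, 'y': 1, 'm': 5, 'a': 6, 'j': 7}
info['z'] = info['y']+3 = 4 → {'v': 3, 's': 9, 'y': 1, 'm': 5, 'a': 6, 'j': 7, 'z': 4}
info['m'] = 5+2 = 7 → {'v': 3, 's': 9, 'y': 1, 'm': 7, 'a': 6, 'j': 7, 'z': 4}
info['e'] = 4 → {'v': 3, 's': 9, 'y': 1, 'm': 7, 'a': 6, 'j': 7, 'z': 4, 'e': 4}
info['s'] = 4 → {'v': 3, 's': 4, 'y': 1, 'm': 7, 'a': 6, 'j': 7, 'z': 4, 'e': 4}
info['i'] = info['a']+4 = 10 → {'v': 3, 's': 4, 'y': 1, 'm': 7, 'a': 6, 'j': 7, 'z': 4, 'e': 4, 'i': 10}
info['s'] = 4+2 = 6 → {'v': 3, 's': 6, 'y': 1, 'm': 7, 'a': 6, 'j': 7, 'z': 4, 'e': 4, 'i': 10}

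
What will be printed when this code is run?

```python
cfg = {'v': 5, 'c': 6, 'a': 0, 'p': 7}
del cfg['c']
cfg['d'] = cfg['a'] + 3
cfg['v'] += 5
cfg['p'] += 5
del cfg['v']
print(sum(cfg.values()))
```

del 'c' → {'v': 5, 'a': 0, 'p': 7}
cfg['d'] = cfg['a']+3 = 3 → {'v': 5, 'a': 0, 'p': 7, 'd': 3}
cfg['v'] = 5+5 = 10 → {'v': 10, 'a': 0, 'p': 7, 'd': 3}
cfg['p'] = 7+5 = 12 → {'v': 10, 'a': 0, 'p': 12, 'd': 3}
del 'v' → {'a': 0, 'p': 12, 'd': 3}
sum of values = 15

15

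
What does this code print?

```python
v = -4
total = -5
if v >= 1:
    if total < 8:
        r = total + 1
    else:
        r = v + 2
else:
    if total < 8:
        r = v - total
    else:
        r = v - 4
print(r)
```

v=-4, total=-5
v >= 1 is False; total < 8 is True
→ r = v - total = 1

1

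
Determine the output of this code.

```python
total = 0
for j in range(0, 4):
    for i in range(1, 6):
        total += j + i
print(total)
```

j=0,i=1: total = 0+1 = 1
j=0,i=2: total = 1+2 = 3
j=0,i=3: total = 3+3 = 6
j=0,i=4: total = 6+4 = 10
j=0,i=5: total = 10+5 = 15
j=1,i=1: total = 15+2 = 17
j=1,i=2: total = 17+3 = 20
j=1,i=3: total = 20+4 = 24
j=1,i=4: total = 24+5 = 29
j=1,i=5: total = 29+6 = 35
j=2,i=1: total = 35+3 = 38
j=2,i=2: total = 38+4 = 42
j=2,i=3: total = 42+5 = 47
j=2,i=4: total = 47+6 = 53
j=2,i=5: total = 53+7 = 60
j=3,i=1: total = 60+4 = 64
j=3,i=2: total = 64+5 = 69
j=3,i=3: total = 69+6 = 75
j=3,i=4: total = 75+7 = 82
j=3,i=5: total = 82+8 = 90

90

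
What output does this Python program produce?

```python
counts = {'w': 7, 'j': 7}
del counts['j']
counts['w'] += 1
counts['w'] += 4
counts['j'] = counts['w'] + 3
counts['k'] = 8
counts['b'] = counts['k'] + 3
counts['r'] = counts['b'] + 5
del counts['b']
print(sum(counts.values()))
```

51

del 'j' → {'w': 7}
counts['w'] = 7+1 = 8 → {'w': 8}
counts['w'] = 8+4 = 12 → {'w': 12}
counts['j'] = counts['w']+3 = 15 → {'w': 12, 'j': 15}
counts['k'] = 8 → {'w': 12, 'j': 15, 'k': 8}
counts['b'] = counts['k']+3 = 11 → {'w': 12, 'j': 15, 'k': 8, 'b': 11}
counts['r'] = counts['b']+5 = 16 → {'w': 12, 'j': 15, 'k': 8, 'b': 11, 'r': 16}
del 'b' → {'w': 12, 'j': 15, 'k': 8, 'r': 16}
sum of values = 51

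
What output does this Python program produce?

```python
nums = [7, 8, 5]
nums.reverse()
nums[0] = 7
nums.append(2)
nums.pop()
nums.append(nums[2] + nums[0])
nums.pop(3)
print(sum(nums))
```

22

reverse → [5, 8, 7]
nums[0] = 7 → [7, 8, 7]
append 2 → [7, 8, 7, 2]
pop() removes 2 → [7, 8, 7]
append nums[2]+nums[0] = 7+7 = 14 → [7, 8, 7, 14]
pop(3) removes 14 → [7, 8, 7]
sum = 22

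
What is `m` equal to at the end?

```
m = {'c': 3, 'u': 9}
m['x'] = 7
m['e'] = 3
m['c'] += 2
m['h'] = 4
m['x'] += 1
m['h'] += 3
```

{'c': 5, 'u': 9, 'x': 8, 'e': 3, 'h': 7}

m['x'] = 7 → {'c': 3, 'u': 9, 'x': 7}
m['e'] = 3 → {'c': 3, 'u': 9, 'x': 7, 'e': 3}
m['c'] = 3+2 = 5 → {'c': 5, 'u': 9, 'x': 7, 'e': 3}
m['h'] = 4 → {'c': 5, 'u': 9, 'x': 7, 'e': 3, 'h': 4}
m['x'] = 7+1 = 8 → {'c': 5, 'u': 9, 'x': 8, 'e': 3, 'h': 4}
m['h'] = 4+3 = 7 → {'c': 5, 'u': 9, 'x': 8, 'e': 3, 'h': 7}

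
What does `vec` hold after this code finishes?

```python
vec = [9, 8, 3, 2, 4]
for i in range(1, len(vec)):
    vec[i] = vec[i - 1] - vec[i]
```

[9, 1, -2, -4, -8]

i=1: vec[1] = 9-8 = 1 → [9, 1, 3, 2, 4]
i=2: vec[2] = 1-3 = -2 → [9, 1, -2, 2, 4]
i=3: vec[3] = (-2)-2 = -4 → [9, 1, -2, -4, 4]
i=4: vec[4] = (-4)-4 = -8 → [9, 1, -2, -4, -8]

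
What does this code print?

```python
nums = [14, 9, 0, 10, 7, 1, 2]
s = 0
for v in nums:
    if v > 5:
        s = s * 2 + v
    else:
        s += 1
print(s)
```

v=14: >5, s = 0*2+14 = 14
v=9: >5, s = 14*2+9 = 37
v=0: not >5, s = 37+1 = 38
v=10: >5, s = 38*2+10 = 86
v=7: >5, s = 86*2+7 = 179
v=1: not >5, s = 179+1 = 180
v=2: not >5, s = 180+1 = 181

181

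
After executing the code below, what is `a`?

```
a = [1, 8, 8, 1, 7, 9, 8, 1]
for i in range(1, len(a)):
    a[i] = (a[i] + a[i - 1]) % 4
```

i=1: a[1] = (8+1)%4 = 1 → [1, 1, 8, 1, 7, 9, 8, 1]
i=2: a[2] = (8+1)%4 = 1 → [1, 1, 1, 1, 7, 9, 8, 1]
i=3: a[3] = (1+1)%4 = 2 → [1, 1, 1, 2, 7, 9, 8, 1]
i=4: a[4] = (7+2)%4 = 1 → [1, 1, 1, 2, 1, 9, 8, 1]
i=5: a[5] = (9+1)%4 = 2 → [1, 1, 1, 2, 1, 2, 8, 1]
i=6: a[6] = (8+2)%4 = 2 → [1, 1, 1, 2, 1, 2, 2, 1]
i=7: a[7] = (1+2)%4 = 3 → [1, 1, 1, 2, 1, 2, 2, 3]

[1, 1, 1, 2, 1, 2, 2, 3]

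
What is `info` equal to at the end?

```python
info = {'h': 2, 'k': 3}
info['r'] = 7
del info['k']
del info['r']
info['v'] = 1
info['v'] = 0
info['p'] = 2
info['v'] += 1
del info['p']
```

{'h': 2, 'v': 1}

info['r'] = 7 → {'h': 2, 'k': 3, 'r': 7}
del 'k' → {'h': 2, 'r': 7}
del 'r' → {'h': 2}
info['v'] = 1 → {'h': 2, 'v': 1}
info['v'] = 0 → {'h': 2, 'v': 0}
info['p'] = 2 → {'h': 2, 'v': 0, 'p': 2}
info['v'] = 0+1 = 1 → {'h': 2, 'v': 1, 'p': 2}
del 'p' → {'h': 2, 'v': 1}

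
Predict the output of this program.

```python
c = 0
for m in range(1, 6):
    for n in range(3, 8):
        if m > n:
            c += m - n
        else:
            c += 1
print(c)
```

m=1,n=3: not 1>3, c = 0+1 = 1
m=1,n=4: not 1>4, c = 1+1 = 2
m=1,n=5: not 1>5, c = 2+1 = 3
m=1,n=6: not 1>6, c = 3+1 = 4
m=1,n=7: not 1>7, c = 4+1 = 5
m=2,n=3: not 2>3, c = 5+1 = 6
m=2,n=4: not 2>4, c = 6+1 = 7
m=2,n=5: not 2>5, c = 7+1 = 8
m=2,n=6: not 2>6, c = 8+1 = 9
m=2,n=7: not 2>7, c = 9+1 = 10
m=3,n=3: not 3>3, c = 10+1 = 11
m=3,n=4: not 3>4, c = 11+1 = 12
m=3,n=5: not 3>5, c = 12+1 = 13
m=3,n=6: not 3>6, c = 13+1 = 14
m=3,n=7: not 3>7, c = 14+1 = 15
m=4,n=3: 4>3, c = 15+1 = 16
m=4,n=4: not 4>4, c = 16+1 = 17
m=4,n=5: not 4>5, c = 17+1 = 18
m=4,n=6: not 4>6, c = 18+1 = 19
m=4,n=7: not 4>7, c = 19+1 = 20
m=5,n=3: 5>3, c = 20+2 = 22
m=5,n=4: 5>4, c = 22+1 = 23
m=5,n=5: not 5>5, c = 23+1 = 24
m=5,n=6: not 5>6, c = 24+1 = 25
m=5,n=7: not 5>7, c = 25+1 = 26

26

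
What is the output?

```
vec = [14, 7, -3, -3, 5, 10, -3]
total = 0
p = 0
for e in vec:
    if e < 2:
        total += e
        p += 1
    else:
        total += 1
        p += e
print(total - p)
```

e=14: not <2, total = 0+1 = 1; p=14
e=7: not <2, total = 1+1 = 2; p=21
e=-3: <2, total = 2+(-3) = -1; p=22
e=-3: <2, total = (-1)+(-3) = -4; p=23
e=5: not <2, total = (-4)+1 = -3; p=28
e=10: not <2, total = (-3)+1 = -2; p=38
e=-3: <2, total = (-2)+(-3) = -5; p=39
total-p = (-5)-39 = -44

-44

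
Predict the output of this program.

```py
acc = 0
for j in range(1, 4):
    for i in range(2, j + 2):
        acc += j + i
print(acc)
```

30

j=1,i=2: acc = 0+3 = 3
j=2,i=2: acc = 3+4 = 7
j=2,i=3: acc = 7+5 = 12
j=3,i=2: acc = 12+5 = 17
j=3,i=3: acc = 17+6 = 23
j=3,i=4: acc = 23+7 = 30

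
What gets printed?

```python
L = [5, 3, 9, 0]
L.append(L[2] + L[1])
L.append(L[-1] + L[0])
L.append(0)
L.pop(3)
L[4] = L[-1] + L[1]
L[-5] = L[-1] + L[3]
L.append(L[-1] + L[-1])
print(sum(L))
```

append L[2]+L[1] = 9+3 = 12 → [5, 3, 9, 0, 12]
append L[-1]+L[0] = 12+5 = 17 → [5, 3, 9, 0, 12, 17]
append 0 → [5, 3, 9, 0, 12, 17, 0]
pop(3) removes 0 → [5, 3, 9, 12, 17, 0]
L[4] = L[-1]+L[1] = 0+3 = 3 → [5, 3, 9, 12, 3, 0]
L[-5] = L[-1]+L[3] = 0+12 = 12 → [5, 12, 9, 12, 3, 0]
append L[-1]+L[-1] = 0+0 = 0 → [5, 12, 9, 12, 3, 0, 0]
sum = 41

41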